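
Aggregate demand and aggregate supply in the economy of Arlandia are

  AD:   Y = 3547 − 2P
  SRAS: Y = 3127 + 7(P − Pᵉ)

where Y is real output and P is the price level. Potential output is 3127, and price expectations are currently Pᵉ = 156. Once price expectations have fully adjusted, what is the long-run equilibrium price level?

Long-run P = 210

Short run: with Pᵉ = 156, SRAS is Y = 2035 + 7P. Setting AD = SRAS gives 1512 = 9P, so P = 168 and Y = 3547 − 2·168 = 3211.
Output 3211 is above potential 3127, so over time expected prices rise and SRAS shifts left until Y returns to 3127.
Long run: Y = 3127 on the AD curve gives 3127 = 3547 − 2P, so P = 210.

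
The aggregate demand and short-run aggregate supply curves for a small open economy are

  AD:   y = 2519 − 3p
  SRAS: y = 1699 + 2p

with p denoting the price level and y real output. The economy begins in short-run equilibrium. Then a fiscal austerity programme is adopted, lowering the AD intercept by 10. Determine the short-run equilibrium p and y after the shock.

This is a negative demand shock: AD shifts left.
New AD: y = 2509 − 3p.
Set AD = SRAS: 2509 − 3p = 1699 + 2p, so 810 = 5p and p = 162.
y = 2509 − 3·162 = 2023.

p = 162, y = 2023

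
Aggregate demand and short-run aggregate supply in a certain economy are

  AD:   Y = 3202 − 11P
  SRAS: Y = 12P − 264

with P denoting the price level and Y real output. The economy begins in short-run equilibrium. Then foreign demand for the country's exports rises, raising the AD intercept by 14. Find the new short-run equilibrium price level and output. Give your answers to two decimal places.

P = 151.30, Y = 1551.65

This is a positive demand shock: AD shifts right.
New AD: Y = 3216 − 11P.
Set AD = SRAS: 3216 − 11P = 12P − 264, so 3480 = 23P and P = 151.30.
Substituting into AD, Y = 1551.65.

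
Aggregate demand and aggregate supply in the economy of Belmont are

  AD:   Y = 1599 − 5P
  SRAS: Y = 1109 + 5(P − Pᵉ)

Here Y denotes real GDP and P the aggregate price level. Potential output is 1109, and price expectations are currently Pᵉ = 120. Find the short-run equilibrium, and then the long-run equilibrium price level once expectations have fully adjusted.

Short run: with Pᵉ = 120, SRAS is Y = 509 + 5P. Setting AD = SRAS gives 1090 = 10P, so P = 109 and Y = 1599 − 5·109 = 1054.
Output 1054 is below potential 1109, so over time expected prices fall and SRAS shifts right until Y returns to 1109.
Long run: Y = 1109 on the AD curve gives 1109 = 1599 − 5P, so P = 98.

Short run: P = 109, Y = 1054. Long run: P = 98.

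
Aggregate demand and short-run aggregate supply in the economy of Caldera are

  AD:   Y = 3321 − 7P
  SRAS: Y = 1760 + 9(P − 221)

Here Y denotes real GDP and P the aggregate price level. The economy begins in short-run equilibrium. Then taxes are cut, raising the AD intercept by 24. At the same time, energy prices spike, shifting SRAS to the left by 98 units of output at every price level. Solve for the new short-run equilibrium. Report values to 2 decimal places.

After both shocks: AD is Y = 3345 − 7P and SRAS is Y = 9P − 327.
Setting them equal: 3672 = 16P, so P = 229.50.
Substituting into AD, Y = 1738.50.

P = 229.50, Y = 1738.50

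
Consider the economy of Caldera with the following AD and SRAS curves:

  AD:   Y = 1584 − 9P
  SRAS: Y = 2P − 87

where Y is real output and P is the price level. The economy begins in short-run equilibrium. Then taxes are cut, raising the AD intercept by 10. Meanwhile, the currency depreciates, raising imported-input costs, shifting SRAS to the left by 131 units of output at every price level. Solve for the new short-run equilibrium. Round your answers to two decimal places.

After both shocks: AD is Y = 1594 − 9P and SRAS is Y = 2P − 218.
Setting them equal: 1812 = 11P, so P = 164.73.
Substituting into AD, Y = 111.45.

P = 164.73, Y = 111.45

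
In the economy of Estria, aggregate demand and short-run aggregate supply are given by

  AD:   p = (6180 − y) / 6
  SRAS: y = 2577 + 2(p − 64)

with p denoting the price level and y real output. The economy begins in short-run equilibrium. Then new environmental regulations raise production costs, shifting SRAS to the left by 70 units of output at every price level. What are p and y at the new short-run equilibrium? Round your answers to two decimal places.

This is a negative supply shock: SRAS shifts left.
New SRAS: y = 2379 + 2p.
Set AD = SRAS: 6180 − 6p = 2379 + 2p, so 3801 = 8p and p = 475.13.
Substituting into AD, y = 3329.25.

p = 475.13, y = 3329.25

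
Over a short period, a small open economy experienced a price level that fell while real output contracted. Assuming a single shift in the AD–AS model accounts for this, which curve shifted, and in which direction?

AD shifted left

P fell and Y fell. An AD shift moves P and Y in the same direction; an SRAS shift moves them in opposite directions.
Here P and Y moved in the same direction, so the AD curve shifted.
Since Y fell, AD shifted left.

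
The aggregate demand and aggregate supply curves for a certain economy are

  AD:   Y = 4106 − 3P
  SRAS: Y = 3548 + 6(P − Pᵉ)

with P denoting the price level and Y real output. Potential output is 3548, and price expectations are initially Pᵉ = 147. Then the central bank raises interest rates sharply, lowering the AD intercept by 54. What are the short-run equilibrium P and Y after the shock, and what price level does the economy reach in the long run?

Short run: P = 154, Y = 3590. Long run: P = 168.

AD shifts left: new AD is Y = 4052 − 3P. With Pᵉ = 147, SRAS is Y = 2666 + 6P.
Short run: 4052 − 3P = 2666 + 6P gives 1386 = 9P, so P = 154 and Y = 4052 − 3·154 = 3590.
Y = 3590 is above potential 3548; expectations adjust and SRAS shifts left until Y = 3548.
Long run: on the new AD curve, 3548 = 4052 − 3P gives P = 168.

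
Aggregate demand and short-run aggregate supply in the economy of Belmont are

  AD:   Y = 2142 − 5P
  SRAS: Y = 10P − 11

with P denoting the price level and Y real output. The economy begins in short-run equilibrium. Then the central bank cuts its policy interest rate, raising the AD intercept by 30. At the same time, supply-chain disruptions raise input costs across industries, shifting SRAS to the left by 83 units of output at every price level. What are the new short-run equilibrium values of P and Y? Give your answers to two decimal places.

P = 151.07, Y = 1416.67

After both shocks: AD is Y = 2172 − 5P and SRAS is Y = 10P − 94.
Setting them equal: 2266 = 15P, so P = 151.07.
Substituting into AD, Y = 1416.67.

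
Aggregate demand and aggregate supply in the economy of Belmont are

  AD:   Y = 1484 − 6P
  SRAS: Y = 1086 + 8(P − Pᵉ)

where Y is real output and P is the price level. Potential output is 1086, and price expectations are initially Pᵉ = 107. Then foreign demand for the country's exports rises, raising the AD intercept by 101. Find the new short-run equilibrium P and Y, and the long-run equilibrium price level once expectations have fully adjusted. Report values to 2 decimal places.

Short run: P = 96.79, Y = 1004.29. Long run: P = 83.17.

AD shifts right: new AD is Y = 1585 − 6P. With Pᵉ = 107, SRAS is Y = 230 + 8P.
Short run: 1585 − 6P = 230 + 8P gives 1355 = 14P, so P = 96.79 and Y = 1585 − 6P = 1004.29.
Y = 1004.29 is below potential 1086; expectations adjust and SRAS shifts right until Y = 1086.
Long run: on the new AD curve, 1086 = 1585 − 6P gives P = 83.17.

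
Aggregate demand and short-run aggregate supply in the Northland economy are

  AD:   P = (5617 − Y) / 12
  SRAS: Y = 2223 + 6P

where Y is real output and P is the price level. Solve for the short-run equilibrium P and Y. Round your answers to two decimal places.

P = 188.56, Y = 3354.33

Rearrange AD to Y = 5617 − 12P.
Set AD = SRAS: 5617 − 12P = 2223 + 6P, so 3394 = 18P and P = 188.56.
Substituting into AD, Y = 5617 − 12P = 3354.33.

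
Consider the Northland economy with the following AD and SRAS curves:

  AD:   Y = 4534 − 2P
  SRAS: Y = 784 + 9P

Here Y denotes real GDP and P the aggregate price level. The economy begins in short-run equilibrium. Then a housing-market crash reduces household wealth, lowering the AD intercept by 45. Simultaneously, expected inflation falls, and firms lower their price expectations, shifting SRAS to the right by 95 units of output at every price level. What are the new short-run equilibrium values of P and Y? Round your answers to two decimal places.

P = 328.18, Y = 3832.64

After both shocks: AD is Y = 4489 − 2P and SRAS is Y = 879 + 9P.
Setting them equal: 3610 = 11P, so P = 328.18.
Substituting into AD, Y = 3832.64.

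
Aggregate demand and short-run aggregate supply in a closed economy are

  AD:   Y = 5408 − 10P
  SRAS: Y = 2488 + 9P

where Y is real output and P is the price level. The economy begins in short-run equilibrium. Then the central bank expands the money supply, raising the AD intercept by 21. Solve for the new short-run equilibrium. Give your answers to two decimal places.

P = 154.79, Y = 3881.11

This is a positive demand shock: AD shifts right.
New AD: Y = 5429 − 10P.
Set AD = SRAS: 5429 − 10P = 2488 + 9P, so 2941 = 19P and P = 154.79.
Substituting into AD, Y = 3881.11.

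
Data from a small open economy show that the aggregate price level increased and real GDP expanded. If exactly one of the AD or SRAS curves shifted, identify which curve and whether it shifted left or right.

P rose and Y rose. An AD shift moves P and Y in the same direction; an SRAS shift moves them in opposite directions.
Here P and Y moved in the same direction, so the AD curve shifted.
Since Y rose, AD shifted right.

AD shifted right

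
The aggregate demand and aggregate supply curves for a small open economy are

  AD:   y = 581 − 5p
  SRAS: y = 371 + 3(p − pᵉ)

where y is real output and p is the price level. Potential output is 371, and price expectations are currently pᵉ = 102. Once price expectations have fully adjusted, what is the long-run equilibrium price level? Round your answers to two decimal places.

Long-run p = 42.00

Short run: with pᵉ = 102, SRAS is y = 65 + 3p. Setting AD = SRAS gives 516 = 8p, so p = 64.50 and y = 581 − 5p = 258.50.
Output 258.50 is below potential 371, so over time expected prices fall and SRAS shifts right until y returns to 371.
Long run: y = 371 on the AD curve gives 371 = 581 − 5p, so p = 42.00.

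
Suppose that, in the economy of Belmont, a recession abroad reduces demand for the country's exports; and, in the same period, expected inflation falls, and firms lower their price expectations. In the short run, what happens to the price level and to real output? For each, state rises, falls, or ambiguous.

Price level: falls; output: ambiguous

The first event is a negative demand shock: AD shifts left, which by itself pushes P down and Y down.
The second is a favourable supply shock: SRAS shifts right, which by itself pushes P down and Y up.
Both shocks push P down, so P falls. The two shocks push Y in opposite directions, so the effect on Y is ambiguous.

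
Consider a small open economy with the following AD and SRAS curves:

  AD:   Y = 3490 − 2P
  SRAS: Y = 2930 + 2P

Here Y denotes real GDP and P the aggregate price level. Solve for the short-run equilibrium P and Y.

Set AD = SRAS: 3490 − 2P = 2930 + 2P, so 560 = 4P and P = 140.
Then Y = 3490 − 2·140 = 3210.

P = 140, Y = 3210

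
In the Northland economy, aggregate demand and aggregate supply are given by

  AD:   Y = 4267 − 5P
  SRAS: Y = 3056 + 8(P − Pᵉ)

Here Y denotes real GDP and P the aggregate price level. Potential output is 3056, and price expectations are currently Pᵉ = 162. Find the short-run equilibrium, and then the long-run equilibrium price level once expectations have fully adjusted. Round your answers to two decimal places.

Short run: P = 192.85, Y = 3302.77. Long run: P = 242.20.

Short run: with Pᵉ = 162, SRAS is Y = 1760 + 8P. Setting AD = SRAS gives 2507 = 13P, so P = 192.85 and Y = 4267 − 5P = 3302.77.
Output 3302.77 is above potential 3056, so over time expected prices rise and SRAS shifts left until Y returns to 3056.
Long run: Y = 3056 on the AD curve gives 3056 = 4267 − 5P, so P = 242.20.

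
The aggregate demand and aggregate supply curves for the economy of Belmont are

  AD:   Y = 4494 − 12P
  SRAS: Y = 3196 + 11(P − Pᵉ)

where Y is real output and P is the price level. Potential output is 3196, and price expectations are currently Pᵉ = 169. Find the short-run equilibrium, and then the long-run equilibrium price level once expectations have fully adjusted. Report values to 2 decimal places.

Short run: P = 137.26, Y = 2846.87. Long run: P = 108.17.

Short run: with Pᵉ = 169, SRAS is Y = 1337 + 11P. Setting AD = SRAS gives 3157 = 23P, so P = 137.26 and Y = 4494 − 12P = 2846.87.
Output 2846.87 is below potential 3196, so over time expected prices fall and SRAS shifts right until Y returns to 3196.
Long run: Y = 3196 on the AD curve gives 3196 = 4494 − 12P, so P = 108.17.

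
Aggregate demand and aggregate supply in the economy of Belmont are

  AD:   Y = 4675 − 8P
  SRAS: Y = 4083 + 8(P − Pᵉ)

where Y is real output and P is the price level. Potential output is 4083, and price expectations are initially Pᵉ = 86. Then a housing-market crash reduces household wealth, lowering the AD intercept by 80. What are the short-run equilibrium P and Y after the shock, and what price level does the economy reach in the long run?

AD shifts left: new AD is Y = 4595 − 8P. With Pᵉ = 86, SRAS is Y = 3395 + 8P.
Short run: 4595 − 8P = 3395 + 8P gives 1200 = 16P, so P = 75 and Y = 4595 − 8·75 = 3995.
Y = 3995 is below potential 4083; expectations adjust and SRAS shifts right until Y = 4083.
Long run: on the new AD curve, 4083 = 4595 − 8P gives P = 64.

Short run: P = 75, Y = 3995. Long run: P = 64.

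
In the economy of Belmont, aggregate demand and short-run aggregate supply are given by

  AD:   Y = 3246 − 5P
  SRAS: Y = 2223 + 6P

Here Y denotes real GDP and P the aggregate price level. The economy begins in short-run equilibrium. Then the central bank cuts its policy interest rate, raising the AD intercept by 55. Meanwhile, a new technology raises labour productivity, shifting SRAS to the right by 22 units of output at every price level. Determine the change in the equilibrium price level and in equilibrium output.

ΔP = +3, ΔY = +40

After both shocks: AD is Y = 3301 − 5P and SRAS is Y = 2245 + 6P.
Setting them equal: 1056 = 11P, so P = 96.
Y = 3301 − 5·96 = 2821.
Initially P = 93, Y = 2781, so ΔP = +3 and ΔY = +40.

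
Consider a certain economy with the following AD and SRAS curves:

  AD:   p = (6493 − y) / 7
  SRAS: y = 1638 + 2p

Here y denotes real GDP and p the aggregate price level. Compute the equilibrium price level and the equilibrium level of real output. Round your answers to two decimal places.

Rearrange AD to y = 6493 − 7p.
Set AD = SRAS: 6493 − 7p = 1638 + 2p, so 4855 = 9p and p = 539.44.
Substituting into AD, y = 6493 − 7p = 2716.89.

p = 539.44, y = 2716.89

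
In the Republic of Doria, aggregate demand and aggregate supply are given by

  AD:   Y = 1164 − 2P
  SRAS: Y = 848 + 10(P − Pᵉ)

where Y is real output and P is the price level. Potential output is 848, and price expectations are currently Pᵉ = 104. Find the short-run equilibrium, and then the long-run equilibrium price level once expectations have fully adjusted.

Short run: with Pᵉ = 104, SRAS is Y = 10P − 192. Setting AD = SRAS gives 1356 = 12P, so P = 113 and Y = 1164 − 2·113 = 938.
Output 938 is above potential 848, so over time expected prices rise and SRAS shifts left until Y returns to 848.
Long run: Y = 848 on the AD curve gives 848 = 1164 − 2P, so P = 158.

Short run: P = 113, Y = 938. Long run: P = 158.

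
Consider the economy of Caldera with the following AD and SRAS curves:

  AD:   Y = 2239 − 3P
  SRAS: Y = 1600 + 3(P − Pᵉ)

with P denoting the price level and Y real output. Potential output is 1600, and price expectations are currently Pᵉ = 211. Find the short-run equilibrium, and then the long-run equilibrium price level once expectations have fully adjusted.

Short run: with Pᵉ = 211, SRAS is Y = 967 + 3P. Setting AD = SRAS gives 1272 = 6P, so P = 212 and Y = 2239 − 3·212 = 1603.
Output 1603 is above potential 1600, so over time expected prices rise and SRAS shifts left until Y returns to 1600.
Long run: Y = 1600 on the AD curve gives 1600 = 2239 − 3P, so P = 213.

Short run: P = 212, Y = 1603. Long run: P = 213.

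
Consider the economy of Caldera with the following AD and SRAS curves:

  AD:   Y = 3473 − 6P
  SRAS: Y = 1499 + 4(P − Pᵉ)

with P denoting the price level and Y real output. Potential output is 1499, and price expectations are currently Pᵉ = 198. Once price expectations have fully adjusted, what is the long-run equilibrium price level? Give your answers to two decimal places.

Long-run P = 329.00

Short run: with Pᵉ = 198, SRAS is Y = 707 + 4P. Setting AD = SRAS gives 2766 = 10P, so P = 276.60 and Y = 3473 − 6P = 1813.40.
Output 1813.40 is above potential 1499, so over time expected prices rise and SRAS shifts left until Y returns to 1499.
Long run: Y = 1499 on the AD curve gives 1499 = 3473 − 6P, so P = 329.00.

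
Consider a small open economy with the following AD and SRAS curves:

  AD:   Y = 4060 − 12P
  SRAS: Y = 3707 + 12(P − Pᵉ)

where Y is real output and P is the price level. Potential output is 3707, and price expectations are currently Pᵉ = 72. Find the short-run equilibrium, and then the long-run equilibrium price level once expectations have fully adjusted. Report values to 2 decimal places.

Short run: P = 50.71, Y = 3451.50. Long run: P = 29.42.

Short run: with Pᵉ = 72, SRAS is Y = 2843 + 12P. Setting AD = SRAS gives 1217 = 24P, so P = 50.71 and Y = 4060 − 12P = 3451.50.
Output 3451.50 is below potential 3707, so over time expected prices fall and SRAS shifts right until Y returns to 3707.
Long run: Y = 3707 on the AD curve gives 3707 = 4060 − 12P, so P = 29.42.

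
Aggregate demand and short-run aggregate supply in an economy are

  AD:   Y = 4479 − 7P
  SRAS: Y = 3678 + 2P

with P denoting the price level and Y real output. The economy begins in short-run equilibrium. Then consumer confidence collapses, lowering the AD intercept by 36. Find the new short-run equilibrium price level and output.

P = 85, Y = 3848

This is a negative demand shock: AD shifts left.
New AD: Y = 4443 − 7P.
Set AD = SRAS: 4443 − 7P = 3678 + 2P, so 765 = 9P and P = 85.
Y = 4443 − 7·85 = 3848.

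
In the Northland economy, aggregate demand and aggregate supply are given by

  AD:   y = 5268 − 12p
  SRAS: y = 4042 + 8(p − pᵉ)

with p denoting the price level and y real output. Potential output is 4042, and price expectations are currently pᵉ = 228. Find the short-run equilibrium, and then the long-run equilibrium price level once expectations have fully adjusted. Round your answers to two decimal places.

Short run: p = 152.50, y = 3438.00. Long run: p = 102.17.

Short run: with pᵉ = 228, SRAS is y = 2218 + 8p. Setting AD = SRAS gives 3050 = 20p, so p = 152.50 and y = 5268 − 12p = 3438.00.
Output 3438.00 is below potential 4042, so over time expected prices fall and SRAS shifts right until y returns to 4042.
Long run: y = 4042 on the AD curve gives 4042 = 5268 − 12p, so p = 102.17.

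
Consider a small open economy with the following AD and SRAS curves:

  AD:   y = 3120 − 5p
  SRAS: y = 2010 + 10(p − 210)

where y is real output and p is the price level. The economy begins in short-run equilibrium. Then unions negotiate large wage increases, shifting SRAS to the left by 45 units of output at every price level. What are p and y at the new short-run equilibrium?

This is a negative supply shock: SRAS shifts left.
New SRAS: y = 10p − 135.
Set AD = SRAS: 3120 − 5p = 10p − 135, so 3255 = 15p and p = 217.
y = 3120 − 5·217 = 2035.

p = 217, y = 2035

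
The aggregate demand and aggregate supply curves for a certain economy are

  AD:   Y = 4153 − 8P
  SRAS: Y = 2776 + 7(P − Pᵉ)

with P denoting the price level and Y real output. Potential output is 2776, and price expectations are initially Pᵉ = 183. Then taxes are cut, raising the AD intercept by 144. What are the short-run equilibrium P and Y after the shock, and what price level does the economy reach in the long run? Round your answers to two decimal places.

AD shifts right: new AD is Y = 4297 − 8P. With Pᵉ = 183, SRAS is Y = 1495 + 7P.
Short run: 4297 − 8P = 1495 + 7P gives 2802 = 15P, so P = 186.80 and Y = 4297 − 8P = 2802.60.
Y = 2802.60 is above potential 2776; expectations adjust and SRAS shifts left until Y = 2776.
Long run: on the new AD curve, 2776 = 4297 − 8P gives P = 190.13.

Short run: P = 186.80, Y = 2802.60. Long run: P = 190.13.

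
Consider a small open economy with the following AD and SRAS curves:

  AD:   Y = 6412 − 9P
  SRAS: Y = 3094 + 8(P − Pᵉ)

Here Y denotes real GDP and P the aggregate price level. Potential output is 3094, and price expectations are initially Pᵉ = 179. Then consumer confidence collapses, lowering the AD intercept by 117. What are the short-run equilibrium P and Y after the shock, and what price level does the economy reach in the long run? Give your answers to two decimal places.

AD shifts left: new AD is Y = 6295 − 9P. With Pᵉ = 179, SRAS is Y = 1662 + 8P.
Short run: 6295 − 9P = 1662 + 8P gives 4633 = 17P, so P = 272.53 and Y = 6295 − 9P = 3842.24.
Y = 3842.24 is above potential 3094; expectations adjust and SRAS shifts left until Y = 3094.
Long run: on the new AD curve, 3094 = 6295 − 9P gives P = 355.67.

Short run: P = 272.53, Y = 3842.24. Long run: P = 355.67.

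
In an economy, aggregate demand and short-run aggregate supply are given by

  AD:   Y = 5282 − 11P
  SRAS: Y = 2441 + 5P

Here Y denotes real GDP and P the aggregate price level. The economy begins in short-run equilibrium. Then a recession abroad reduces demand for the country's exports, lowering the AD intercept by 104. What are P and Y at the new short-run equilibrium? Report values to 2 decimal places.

P = 171.06, Y = 3296.31

This is a negative demand shock: AD shifts left.
New AD: Y = 5178 − 11P.
Set AD = SRAS: 5178 − 11P = 2441 + 5P, so 2737 = 16P and P = 171.06.
Substituting into AD, Y = 3296.31.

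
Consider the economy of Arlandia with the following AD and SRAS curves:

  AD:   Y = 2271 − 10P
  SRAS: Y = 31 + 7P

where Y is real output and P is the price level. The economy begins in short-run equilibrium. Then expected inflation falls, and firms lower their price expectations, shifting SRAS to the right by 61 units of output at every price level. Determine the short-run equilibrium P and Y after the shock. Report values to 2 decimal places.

This is a positive supply shock: SRAS shifts right.
New SRAS: Y = 92 + 7P.
Set AD = SRAS: 2271 − 10P = 92 + 7P, so 2179 = 17P and P = 128.18.
Substituting into AD, Y = 989.24.

P = 128.18, Y = 989.24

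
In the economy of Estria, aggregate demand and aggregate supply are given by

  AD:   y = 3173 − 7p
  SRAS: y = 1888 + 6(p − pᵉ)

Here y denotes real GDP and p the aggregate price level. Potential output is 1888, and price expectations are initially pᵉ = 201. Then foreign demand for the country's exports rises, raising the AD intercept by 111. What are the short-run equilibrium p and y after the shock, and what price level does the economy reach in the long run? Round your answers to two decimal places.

Short run: p = 200.15, y = 1882.92. Long run: p = 199.43.

AD shifts right: new AD is y = 3284 − 7p. With pᵉ = 201, SRAS is y = 682 + 6p.
Short run: 3284 − 7p = 682 + 6p gives 2602 = 13p, so p = 200.15 and y = 3284 − 7p = 1882.92.
y = 1882.92 is below potential 1888; expectations adjust and SRAS shifts right until y = 1888.
Long run: on the new AD curve, 1888 = 3284 − 7p gives p = 199.43.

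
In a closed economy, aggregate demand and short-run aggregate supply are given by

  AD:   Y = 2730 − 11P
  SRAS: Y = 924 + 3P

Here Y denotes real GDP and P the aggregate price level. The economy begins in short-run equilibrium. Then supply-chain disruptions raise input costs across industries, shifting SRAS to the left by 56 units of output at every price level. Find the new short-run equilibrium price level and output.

This is a negative supply shock: SRAS shifts left.
New SRAS: Y = 868 + 3P.
Set AD = SRAS: 2730 − 11P = 868 + 3P, so 1862 = 14P and P = 133.
Y = 2730 − 11·133 = 1267.

P = 133, Y = 1267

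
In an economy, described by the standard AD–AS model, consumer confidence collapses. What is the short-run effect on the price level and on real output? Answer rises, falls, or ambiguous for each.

Price level: falls; output: falls

This is a negative demand shock: AD shifts left.
Moving along the upward-sloping SRAS curve, P falls and Y falls.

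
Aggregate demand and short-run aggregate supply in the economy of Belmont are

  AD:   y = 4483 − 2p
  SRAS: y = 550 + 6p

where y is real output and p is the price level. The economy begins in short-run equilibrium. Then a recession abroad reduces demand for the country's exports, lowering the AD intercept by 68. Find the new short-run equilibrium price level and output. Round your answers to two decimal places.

p = 483.13, y = 3448.75

This is a negative demand shock: AD shifts left.
New AD: y = 4415 − 2p.
Set AD = SRAS: 4415 − 2p = 550 + 6p, so 3865 = 8p and p = 483.13.
Substituting into AD, y = 3448.75.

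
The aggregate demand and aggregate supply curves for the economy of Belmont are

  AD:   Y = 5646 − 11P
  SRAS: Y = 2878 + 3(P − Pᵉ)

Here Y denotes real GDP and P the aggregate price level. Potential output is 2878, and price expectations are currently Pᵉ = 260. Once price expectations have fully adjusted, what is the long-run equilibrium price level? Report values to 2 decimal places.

Short run: with Pᵉ = 260, SRAS is Y = 2098 + 3P. Setting AD = SRAS gives 3548 = 14P, so P = 253.43 and Y = 5646 − 11P = 2858.29.
Output 2858.29 is below potential 2878, so over time expected prices fall and SRAS shifts right until Y returns to 2878.
Long run: Y = 2878 on the AD curve gives 2878 = 5646 − 11P, so P = 251.64.

Long-run P = 251.64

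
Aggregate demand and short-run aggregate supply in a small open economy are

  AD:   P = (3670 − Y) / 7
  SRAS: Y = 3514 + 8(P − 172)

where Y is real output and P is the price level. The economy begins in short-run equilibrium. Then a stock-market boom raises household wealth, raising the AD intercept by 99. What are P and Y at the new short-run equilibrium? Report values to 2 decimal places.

P = 108.73, Y = 3007.87

This is a positive demand shock: AD shifts right.
New AD: Y = 3769 − 7P.
SRAS can be written Y = 2138 + 8P.
Set AD = SRAS: 3769 − 7P = 2138 + 8P, so 1631 = 15P and P = 108.73.
Substituting into AD, Y = 3007.87.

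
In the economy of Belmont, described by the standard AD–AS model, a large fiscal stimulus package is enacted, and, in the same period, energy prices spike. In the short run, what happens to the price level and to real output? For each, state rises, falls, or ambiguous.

Price level: rises; output: ambiguous

The first event is a positive demand shock: AD shifts right, which by itself pushes P up and Y up.
The second is an adverse supply shock: SRAS shifts left, which by itself pushes P up and Y down.
Both shocks push P up, so P rises. The two shocks push Y in opposite directions, so the effect on Y is ambiguous.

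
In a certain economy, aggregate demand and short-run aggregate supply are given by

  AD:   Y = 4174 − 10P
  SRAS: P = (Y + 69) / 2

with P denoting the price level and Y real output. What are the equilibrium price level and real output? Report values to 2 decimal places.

P = 353.58, Y = 638.17

Rearrange SRAS to Y = 2P − 69.
Set AD = SRAS: 4174 − 10P = 2P − 69, so 4243 = 12P and P = 353.58.
Substituting into AD, Y = 4174 − 10P = 638.17.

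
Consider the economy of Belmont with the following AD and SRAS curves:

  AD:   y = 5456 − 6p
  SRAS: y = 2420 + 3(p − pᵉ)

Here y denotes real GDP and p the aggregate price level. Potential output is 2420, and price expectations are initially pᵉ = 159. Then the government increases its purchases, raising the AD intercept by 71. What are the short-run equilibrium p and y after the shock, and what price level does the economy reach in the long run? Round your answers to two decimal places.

Short run: p = 398.22, y = 3137.67. Long run: p = 517.83.

AD shifts right: new AD is y = 5527 − 6p. With pᵉ = 159, SRAS is y = 1943 + 3p.
Short run: 5527 − 6p = 1943 + 3p gives 3584 = 9p, so p = 398.22 and y = 5527 − 6p = 3137.67.
y = 3137.67 is above potential 2420; expectations adjust and SRAS shifts left until y = 2420.
Long run: on the new AD curve, 2420 = 5527 − 6p gives p = 517.83.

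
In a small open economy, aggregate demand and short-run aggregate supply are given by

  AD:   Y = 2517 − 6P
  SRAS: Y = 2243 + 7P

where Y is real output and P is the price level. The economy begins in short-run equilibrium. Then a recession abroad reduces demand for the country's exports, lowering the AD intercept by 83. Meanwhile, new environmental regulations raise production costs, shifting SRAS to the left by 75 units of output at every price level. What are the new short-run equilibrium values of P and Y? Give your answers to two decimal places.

After both shocks: AD is Y = 2434 − 6P and SRAS is Y = 2168 + 7P.
Setting them equal: 266 = 13P, so P = 20.46.
Substituting into AD, Y = 2311.23.

P = 20.46, Y = 2311.23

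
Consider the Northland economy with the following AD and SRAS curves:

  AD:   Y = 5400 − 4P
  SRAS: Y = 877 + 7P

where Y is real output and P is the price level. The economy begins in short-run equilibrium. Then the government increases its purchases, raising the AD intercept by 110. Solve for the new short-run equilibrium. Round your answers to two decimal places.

P = 421.18, Y = 3825.27

This is a positive demand shock: AD shifts right.
New AD: Y = 5510 − 4P.
Set AD = SRAS: 5510 − 4P = 877 + 7P, so 4633 = 11P and P = 421.18.
Substituting into AD, Y = 3825.27.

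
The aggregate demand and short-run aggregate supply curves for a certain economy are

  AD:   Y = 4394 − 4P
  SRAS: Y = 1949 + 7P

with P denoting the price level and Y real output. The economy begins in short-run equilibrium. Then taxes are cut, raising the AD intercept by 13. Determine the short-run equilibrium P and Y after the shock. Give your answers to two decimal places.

P = 223.45, Y = 3513.18

This is a positive demand shock: AD shifts right.
New AD: Y = 4407 − 4P.
Set AD = SRAS: 4407 − 4P = 1949 + 7P, so 2458 = 11P and P = 223.45.
Substituting into AD, Y = 3513.18.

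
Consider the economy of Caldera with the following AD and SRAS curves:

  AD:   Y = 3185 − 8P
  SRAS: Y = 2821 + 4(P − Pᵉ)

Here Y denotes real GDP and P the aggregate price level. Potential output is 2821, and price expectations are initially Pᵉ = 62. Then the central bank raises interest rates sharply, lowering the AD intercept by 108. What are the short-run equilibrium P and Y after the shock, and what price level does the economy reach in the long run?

AD shifts left: new AD is Y = 3077 − 8P. With Pᵉ = 62, SRAS is Y = 2573 + 4P.
Short run: 3077 − 8P = 2573 + 4P gives 504 = 12P, so P = 42 and Y = 3077 − 8·42 = 2741.
Y = 2741 is below potential 2821; expectations adjust and SRAS shifts right until Y = 2821.
Long run: on the new AD curve, 2821 = 3077 − 8P gives P = 32.

Short run: P = 42, Y = 2741. Long run: P = 32.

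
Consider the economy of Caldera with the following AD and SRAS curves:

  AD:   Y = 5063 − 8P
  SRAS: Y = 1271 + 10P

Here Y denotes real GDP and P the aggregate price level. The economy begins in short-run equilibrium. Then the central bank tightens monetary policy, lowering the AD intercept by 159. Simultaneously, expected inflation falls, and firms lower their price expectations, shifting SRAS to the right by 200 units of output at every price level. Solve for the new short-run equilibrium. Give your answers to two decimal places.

P = 190.72, Y = 3378.22

After both shocks: AD is Y = 4904 − 8P and SRAS is Y = 1471 + 10P.
Setting them equal: 3433 = 18P, so P = 190.72.
Substituting into AD, Y = 3378.22.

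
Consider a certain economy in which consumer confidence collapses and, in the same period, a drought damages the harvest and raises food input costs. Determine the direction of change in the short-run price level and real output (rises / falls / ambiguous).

The first event is a negative demand shock: AD shifts left, which by itself pushes P down and Y down.
The second is an adverse supply shock: SRAS shifts left, which by itself pushes P up and Y down.
The two shocks push P in opposite directions, so the effect on P is ambiguous. Both shocks push Y down, so Y falls.

Price level: ambiguous; output: falls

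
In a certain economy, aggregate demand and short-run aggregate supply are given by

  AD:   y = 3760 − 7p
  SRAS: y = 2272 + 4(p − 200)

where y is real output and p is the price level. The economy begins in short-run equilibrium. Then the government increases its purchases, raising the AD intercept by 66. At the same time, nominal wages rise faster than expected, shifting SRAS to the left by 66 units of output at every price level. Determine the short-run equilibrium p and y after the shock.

After both shocks: AD is y = 3826 − 7p and SRAS is y = 1406 + 4p.
Setting them equal: 2420 = 11p, so p = 220.
y = 3826 − 7·220 = 2286.

p = 220, y = 2286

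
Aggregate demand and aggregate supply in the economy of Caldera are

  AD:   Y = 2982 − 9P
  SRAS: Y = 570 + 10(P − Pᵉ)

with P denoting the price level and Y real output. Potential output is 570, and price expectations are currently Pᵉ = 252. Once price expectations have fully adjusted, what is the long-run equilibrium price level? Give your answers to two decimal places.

Long-run P = 268.00

Short run: with Pᵉ = 252, SRAS is Y = 10P − 1950. Setting AD = SRAS gives 4932 = 19P, so P = 259.58 and Y = 2982 − 9P = 645.79.
Output 645.79 is above potential 570, so over time expected prices rise and SRAS shifts left until Y returns to 570.
Long run: Y = 570 on the AD curve gives 570 = 2982 − 9P, so P = 268.00.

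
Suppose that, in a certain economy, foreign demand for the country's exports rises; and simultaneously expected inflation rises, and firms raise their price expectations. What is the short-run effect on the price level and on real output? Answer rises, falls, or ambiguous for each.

The first event is a positive demand shock: AD shifts right, which by itself pushes P up and Y up.
The second is an adverse supply shock: SRAS shifts left, which by itself pushes P up and Y down.
Both shocks push P up, so P rises. The two shocks push Y in opposite directions, so the effect on Y is ambiguous.

Price level: rises; output: ambiguous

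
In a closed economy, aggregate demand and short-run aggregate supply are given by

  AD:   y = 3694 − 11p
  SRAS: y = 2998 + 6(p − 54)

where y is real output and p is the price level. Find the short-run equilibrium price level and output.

p = 60, y = 3034

Write SRAS as y = 2998 + 6p − 324 = 2674 + 6p.
Set AD = SRAS: 3694 − 11p = 2674 + 6p, so 1020 = 17p and p = 60.
Then y = 3694 − 11·60 = 3034.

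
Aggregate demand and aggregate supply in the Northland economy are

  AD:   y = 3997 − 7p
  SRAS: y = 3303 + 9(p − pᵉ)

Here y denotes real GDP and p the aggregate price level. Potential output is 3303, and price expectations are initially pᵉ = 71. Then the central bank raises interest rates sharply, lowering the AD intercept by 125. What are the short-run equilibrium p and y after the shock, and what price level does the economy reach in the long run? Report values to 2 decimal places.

Short run: p = 75.50, y = 3343.50. Long run: p = 81.29.

AD shifts left: new AD is y = 3872 − 7p. With pᵉ = 71, SRAS is y = 2664 + 9p.
Short run: 3872 − 7p = 2664 + 9p gives 1208 = 16p, so p = 75.50 and y = 3872 − 7p = 3343.50.
y = 3343.50 is above potential 3303; expectations adjust and SRAS shifts left until y = 3303.
Long run: on the new AD curve, 3303 = 3872 − 7p gives p = 81.29.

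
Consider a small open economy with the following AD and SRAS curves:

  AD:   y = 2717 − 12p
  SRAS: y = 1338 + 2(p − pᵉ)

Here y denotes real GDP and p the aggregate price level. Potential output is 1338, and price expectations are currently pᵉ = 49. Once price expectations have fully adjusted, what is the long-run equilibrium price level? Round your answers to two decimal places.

Short run: with pᵉ = 49, SRAS is y = 1240 + 2p. Setting AD = SRAS gives 1477 = 14p, so p = 105.50 and y = 2717 − 12p = 1451.00.
Output 1451.00 is above potential 1338, so over time expected prices rise and SRAS shifts left until y returns to 1338.
Long run: y = 1338 on the AD curve gives 1338 = 2717 − 12p, so p = 114.92.

Long-run p = 114.92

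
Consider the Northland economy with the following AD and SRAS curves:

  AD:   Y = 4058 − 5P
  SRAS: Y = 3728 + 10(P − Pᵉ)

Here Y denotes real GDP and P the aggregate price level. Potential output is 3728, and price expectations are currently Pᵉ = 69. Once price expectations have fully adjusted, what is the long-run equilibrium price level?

Long-run P = 66

Short run: with Pᵉ = 69, SRAS is Y = 3038 + 10P. Setting AD = SRAS gives 1020 = 15P, so P = 68 and Y = 4058 − 5·68 = 3718.
Output 3718 is below potential 3728, so over time expected prices fall and SRAS shifts right until Y returns to 3728.
Long run: Y = 3728 on the AD curve gives 3728 = 4058 − 5P, so P = 66.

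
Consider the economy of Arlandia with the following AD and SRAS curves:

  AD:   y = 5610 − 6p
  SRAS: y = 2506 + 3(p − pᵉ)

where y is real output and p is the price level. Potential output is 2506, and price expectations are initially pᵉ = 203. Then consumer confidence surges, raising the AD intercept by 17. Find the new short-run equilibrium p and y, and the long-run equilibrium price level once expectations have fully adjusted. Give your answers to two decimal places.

AD shifts right: new AD is y = 5627 − 6p. With pᵉ = 203, SRAS is y = 1897 + 3p.
Short run: 5627 − 6p = 1897 + 3p gives 3730 = 9p, so p = 414.44 and y = 5627 − 6p = 3140.33.
y = 3140.33 is above potential 2506; expectations adjust and SRAS shifts left until y = 2506.
Long run: on the new AD curve, 2506 = 5627 − 6p gives p = 520.17.

Short run: p = 414.44, y = 3140.33. Long run: p = 520.17.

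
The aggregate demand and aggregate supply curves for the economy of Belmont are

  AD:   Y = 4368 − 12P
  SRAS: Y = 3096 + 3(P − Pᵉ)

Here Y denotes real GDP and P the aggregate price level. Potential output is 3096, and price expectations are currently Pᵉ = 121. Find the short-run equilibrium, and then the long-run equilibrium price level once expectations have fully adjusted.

Short run: with Pᵉ = 121, SRAS is Y = 2733 + 3P. Setting AD = SRAS gives 1635 = 15P, so P = 109 and Y = 4368 − 12·109 = 3060.
Output 3060 is below potential 3096, so over time expected prices fall and SRAS shifts right until Y returns to 3096.
Long run: Y = 3096 on the AD curve gives 3096 = 4368 − 12P, so P = 106.

Short run: P = 109, Y = 3060. Long run: P = 106.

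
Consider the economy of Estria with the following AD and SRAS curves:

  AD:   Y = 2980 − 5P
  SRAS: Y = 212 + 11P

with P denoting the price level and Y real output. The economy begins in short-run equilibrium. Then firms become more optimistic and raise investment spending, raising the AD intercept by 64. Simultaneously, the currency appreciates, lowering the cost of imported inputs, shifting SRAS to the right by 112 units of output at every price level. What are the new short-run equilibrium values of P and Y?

P = 170, Y = 2194

After both shocks: AD is Y = 3044 − 5P and SRAS is Y = 324 + 11P.
Setting them equal: 2720 = 16P, so P = 170.
Y = 3044 − 5·170 = 2194.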